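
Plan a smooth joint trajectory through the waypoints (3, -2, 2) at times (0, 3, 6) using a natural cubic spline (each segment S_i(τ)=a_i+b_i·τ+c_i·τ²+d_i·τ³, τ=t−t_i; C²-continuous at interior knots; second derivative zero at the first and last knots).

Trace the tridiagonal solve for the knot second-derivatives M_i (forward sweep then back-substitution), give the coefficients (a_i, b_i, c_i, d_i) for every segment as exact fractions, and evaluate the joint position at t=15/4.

Δ: Δ0=-5/3, Δ1=4/3
row 1: diag=12, rhs=18; c'=1/4, d'=3/2
back: M1=3/2
M: M0=0, M1=3/2, M2=0
seg 0: a=3, c=M0/2=0, d=(M1−M0)/(6·3)=1/12, b=Δ0−h0·(2M0+M1)/6=-29/12
seg 1: a=-2, c=M1/2=3/4, d=(M2−M1)/(6·3)=-1/12, b=Δ1−h1·(2M1+M2)/6=-1/6
t_q=15/4 → seg 1, τ=3/4; S=-2+-1/6·τ+3/4·τ²+-1/12·τ³=-445/256

  seg 0: a=3 b=-29/12 c=0 d=1/12
  seg 1: a=-2 b=-1/6 c=3/4 d=-1/12
S(15/4) = -445/256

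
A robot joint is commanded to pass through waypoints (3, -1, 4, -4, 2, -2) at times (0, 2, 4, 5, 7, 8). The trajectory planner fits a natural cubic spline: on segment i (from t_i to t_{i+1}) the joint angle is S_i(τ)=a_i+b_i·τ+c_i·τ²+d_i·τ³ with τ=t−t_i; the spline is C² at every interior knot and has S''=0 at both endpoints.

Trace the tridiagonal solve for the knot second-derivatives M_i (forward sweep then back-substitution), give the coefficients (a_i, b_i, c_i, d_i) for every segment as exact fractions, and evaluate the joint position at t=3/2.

Δ: Δ0=-2, Δ1=5/2, Δ2=-8, Δ3=3, Δ4=-4
row 1: diag=8, rhs=27; c'=1/4, d'=27/8
row 2: denom=6−2·1/4=11/2; d'=(-63−2·27/8)/(11/2)=-279/22
row 3: denom=6−1·2/11=64/11; d'=(66−1·-279/22)/(64/11)=1731/128
row 4: denom=6−2·11/32=85/16; d'=(-42−2·1731/128)/(85/16)=-4419/340
back: M4=-4419/340
back: M3=1731/128−11/32·-4419/340=6117/340
back: M2=-279/22−2/11·6117/340=-1356/85
back: M1=27/8−1/4·-1356/85=5007/680
M: M0=0, M1=5007/680, M2=-1356/85, M3=6117/340, M4=-4419/340, M5=0
seg 0: a=3, c=M0/2=0, d=(M1−M0)/(6·2)=1669/2720, b=Δ0−h0·(2M0+M1)/6=-3029/680
seg 1: a=-1, c=M1/2=5007/1360, d=(M2−M1)/(6·2)=-1057/544, b=Δ1−h1·(2M1+M2)/6=989/340
seg 2: a=4, c=M2/2=-678/85, d=(M3−M2)/(6·1)=3847/680, b=Δ2−h2·(2M2+M3)/6=-3863/680
seg 3: a=-4, c=M3/2=6117/680, d=(M4−M3)/(6·2)=-439/170, b=Δ3−h3·(2M3+M4)/6=-317/68
seg 4: a=2, c=M4/2=-4419/680, d=(M5−M4)/(6·1)=1473/680, b=Δ4−h4·(2M4+M5)/6=113/340
t_q=3/2 → seg 0, τ=3/2; S=3+-3029/680·τ+0·τ²+1669/2720·τ³=-35049/21760

  seg 0: a=3 b=-3029/680 c=0 d=1669/2720
  seg 1: a=-1 b=989/340 c=5007/1360 d=-1057/544
  seg 2: a=4 b=-3863/680 c=-678/85 d=3847/680
  seg 3: a=-4 b=-317/68 c=6117/680 d=-439/170
  seg 4: a=2 b=113/340 c=-4419/680 d=1473/680
S(3/2) = -35049/21760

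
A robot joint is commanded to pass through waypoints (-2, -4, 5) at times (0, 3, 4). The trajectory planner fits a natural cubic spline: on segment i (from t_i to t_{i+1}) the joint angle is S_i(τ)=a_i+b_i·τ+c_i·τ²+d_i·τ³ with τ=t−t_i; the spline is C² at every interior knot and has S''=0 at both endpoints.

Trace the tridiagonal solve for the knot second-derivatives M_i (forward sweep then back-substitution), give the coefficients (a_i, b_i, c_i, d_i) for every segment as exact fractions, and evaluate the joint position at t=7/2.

Δ: Δ0=-2/3, Δ1=9
row 1: diag=8, rhs=58; c'=1/8, d'=29/4
back: M1=29/4
M: M0=0, M1=29/4, M2=0
seg 0: a=-2, c=M0/2=0, d=(M1−M0)/(6·3)=29/72, b=Δ0−h0·(2M0+M1)/6=-103/24
seg 1: a=-4, c=M1/2=29/8, d=(M2−M1)/(6·1)=-29/24, b=Δ1−h1·(2M1+M2)/6=79/12
t_q=7/2 → seg 1, τ=1/2; S=-4+79/12·τ+29/8·τ²+-29/24·τ³=3/64

  seg 0: a=-2 b=-103/24 c=0 d=29/72
  seg 1: a=-4 b=79/12 c=29/8 d=-29/24
S(7/2) = 3/64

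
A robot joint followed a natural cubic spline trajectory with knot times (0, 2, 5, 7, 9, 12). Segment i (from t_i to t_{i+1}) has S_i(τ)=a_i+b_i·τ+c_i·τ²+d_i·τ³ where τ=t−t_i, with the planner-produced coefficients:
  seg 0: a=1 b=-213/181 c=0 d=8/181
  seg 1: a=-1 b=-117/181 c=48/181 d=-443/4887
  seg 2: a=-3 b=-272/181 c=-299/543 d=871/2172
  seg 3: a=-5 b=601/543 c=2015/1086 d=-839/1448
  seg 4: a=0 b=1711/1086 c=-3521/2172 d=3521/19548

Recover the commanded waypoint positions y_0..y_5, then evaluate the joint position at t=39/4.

y_0 = S_0(0) = a_0 = 1
y_1 = S_1(0) = a_1 = -1
y_2 = S_2(0) = a_2 = -3
y_3 = S_3(0) = a_3 = -5
y_4 = S_4(0) = a_4 = 0
y_5 = S_4(3) = -5
t_q=39/4 is in segment 4 (τ=3/4); S_4(τ)=16021/46336

y_0=1 y_1=-1 y_2=-3 y_3=-5 y_4=0 y_5=-5
S(39/4) = 16021/46336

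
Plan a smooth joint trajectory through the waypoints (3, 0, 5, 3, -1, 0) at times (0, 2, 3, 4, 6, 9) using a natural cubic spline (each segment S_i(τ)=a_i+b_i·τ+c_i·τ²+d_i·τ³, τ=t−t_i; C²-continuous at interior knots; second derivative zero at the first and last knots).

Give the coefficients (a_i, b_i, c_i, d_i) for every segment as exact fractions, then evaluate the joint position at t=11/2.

  seg 0: a=3 b=-4049/921 c=0 d=5335/7368
  seg 1: a=0 b=7907/1842 c=5335/1228 d=-13399/3684
  seg 2: a=5 b=7627/3684 c=-2016/307 d=9197/3684
  seg 3: a=3 b=-6583/1842 c=1133/1228 d=-125/1842
  seg 4: a=-1 b=-1285/1842 c=633/1228 d=-211/3684
S(11/2) = -631/1228

Δ: Δ0=-3/2, Δ1=5, Δ2=-2, Δ3=-2, Δ4=1/3
row 1: diag=6, rhs=39; c'=1/6, d'=13/2
row 2: denom=4−1·1/6=23/6; d'=(-42−1·13/2)/(23/6)=-291/23
row 3: denom=6−1·6/23=132/23; d'=(0−1·-291/23)/(132/23)=97/44
row 4: denom=10−2·23/66=307/33; d'=(14−2·97/44)/(307/33)=633/614
back: M4=633/614
back: M3=97/44−23/66·633/614=1133/614
back: M2=-291/23−6/23·1133/614=-4032/307
back: M1=13/2−1/6·-4032/307=5335/614
M: M0=0, M1=5335/614, M2=-4032/307, M3=1133/614, M4=633/614, M5=0
seg 0: a=3, c=M0/2=0, d=(M1−M0)/(6·2)=5335/7368, b=Δ0−h0·(2M0+M1)/6=-4049/921
seg 1: a=0, c=M1/2=5335/1228, d=(M2−M1)/(6·1)=-13399/3684, b=Δ1−h1·(2M1+M2)/6=7907/1842
seg 2: a=5, c=M2/2=-2016/307, d=(M3−M2)/(6·1)=9197/3684, b=Δ2−h2·(2M2+M3)/6=7627/3684
seg 3: a=3, c=M3/2=1133/1228, d=(M4−M3)/(6·2)=-125/1842, b=Δ3−h3·(2M3+M4)/6=-6583/1842
seg 4: a=-1, c=M4/2=633/1228, d=(M5−M4)/(6·3)=-211/3684, b=Δ4−h4·(2M4+M5)/6=-1285/1842
t_q=11/2 → seg 3, τ=3/2; S=3+-6583/1842·τ+1133/1228·τ²+-125/1842·τ³=-631/1228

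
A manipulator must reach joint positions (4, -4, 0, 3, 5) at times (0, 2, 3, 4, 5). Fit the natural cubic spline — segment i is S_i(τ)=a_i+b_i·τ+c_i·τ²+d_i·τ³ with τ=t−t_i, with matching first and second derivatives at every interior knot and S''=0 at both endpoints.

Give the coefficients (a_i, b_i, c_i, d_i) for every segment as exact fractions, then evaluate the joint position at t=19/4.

Δ: Δ0=-4, Δ1=4, Δ2=3, Δ3=2
row 1: diag=6, rhs=48; c'=1/6, d'=8
row 2: denom=4−1·1/6=23/6; d'=(-6−1·8)/(23/6)=-84/23
row 3: denom=4−1·6/23=86/23; d'=(-6−1·-84/23)/(86/23)=-27/43
back: M3=-27/43
back: M2=-84/23−6/23·-27/43=-150/43
back: M1=8−1/6·-150/43=369/43
M: M0=0, M1=369/43, M2=-150/43, M3=-27/43, M4=0
seg 0: a=4, c=M0/2=0, d=(M1−M0)/(6·2)=123/172, b=Δ0−h0·(2M0+M1)/6=-295/43
seg 1: a=-4, c=M1/2=369/86, d=(M2−M1)/(6·1)=-173/86, b=Δ1−h1·(2M1+M2)/6=74/43
seg 2: a=0, c=M2/2=-75/43, d=(M3−M2)/(6·1)=41/86, b=Δ2−h2·(2M2+M3)/6=367/86
seg 3: a=3, c=M3/2=-27/86, d=(M4−M3)/(6·1)=9/86, b=Δ3−h3·(2M3+M4)/6=95/43
t_q=19/4 → seg 3, τ=3/4; S=3+95/43·τ+-27/86·τ²+9/86·τ³=24903/5504

  seg 0: a=4 b=-295/43 c=0 d=123/172
  seg 1: a=-4 b=74/43 c=369/86 d=-173/86
  seg 2: a=0 b=367/86 c=-75/43 d=41/86
  seg 3: a=3 b=95/43 c=-27/86 d=9/86
S(19/4) = 24903/5504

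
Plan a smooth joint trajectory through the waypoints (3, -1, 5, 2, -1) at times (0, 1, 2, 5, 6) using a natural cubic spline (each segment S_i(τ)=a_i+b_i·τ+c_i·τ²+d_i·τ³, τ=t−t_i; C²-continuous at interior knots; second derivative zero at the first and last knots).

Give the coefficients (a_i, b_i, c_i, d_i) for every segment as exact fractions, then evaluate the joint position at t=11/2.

  seg 0: a=3 b=-362/53 c=0 d=150/53
  seg 1: a=-1 b=88/53 c=450/53 d=-220/53
  seg 2: a=5 b=328/53 c=-210/53 d=83/159
  seg 3: a=2 b=-185/53 c=39/53 d=-13/53
S(11/2) = 173/424

Δ: Δ0=-4, Δ1=6, Δ2=-1, Δ3=-3
row 1: diag=4, rhs=60; c'=1/4, d'=15
row 2: denom=8−1·1/4=31/4; d'=(-42−1·15)/(31/4)=-228/31
row 3: denom=8−3·12/31=212/31; d'=(-12−3·-228/31)/(212/31)=78/53
back: M3=78/53
back: M2=-228/31−12/31·78/53=-420/53
back: M1=15−1/4·-420/53=900/53
M: M0=0, M1=900/53, M2=-420/53, M3=78/53, M4=0
seg 0: a=3, c=M0/2=0, d=(M1−M0)/(6·1)=150/53, b=Δ0−h0·(2M0+M1)/6=-362/53
seg 1: a=-1, c=M1/2=450/53, d=(M2−M1)/(6·1)=-220/53, b=Δ1−h1·(2M1+M2)/6=88/53
seg 2: a=5, c=M2/2=-210/53, d=(M3−M2)/(6·3)=83/159, b=Δ2−h2·(2M2+M3)/6=328/53
seg 3: a=2, c=M3/2=39/53, d=(M4−M3)/(6·1)=-13/53, b=Δ3−h3·(2M3+M4)/6=-185/53
t_q=11/2 → seg 3, τ=1/2; S=2+-185/53·τ+39/53·τ²+-13/53·τ³=173/424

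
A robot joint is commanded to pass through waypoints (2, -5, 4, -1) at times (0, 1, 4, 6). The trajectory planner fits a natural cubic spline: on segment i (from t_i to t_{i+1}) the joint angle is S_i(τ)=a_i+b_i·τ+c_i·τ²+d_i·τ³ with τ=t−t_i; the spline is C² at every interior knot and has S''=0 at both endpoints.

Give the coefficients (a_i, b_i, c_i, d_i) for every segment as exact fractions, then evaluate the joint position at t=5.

Δ: Δ0=-7, Δ1=3, Δ2=-5/2
row 1: diag=8, rhs=60; c'=3/8, d'=15/2
row 2: denom=10−3·3/8=71/8; d'=(-33−3·15/2)/(71/8)=-444/71
back: M2=-444/71
back: M1=15/2−3/8·-444/71=699/71
M: M0=0, M1=699/71, M2=-444/71, M3=0
seg 0: a=2, c=M0/2=0, d=(M1−M0)/(6·1)=233/142, b=Δ0−h0·(2M0+M1)/6=-1227/142
seg 1: a=-5, c=M1/2=699/142, d=(M2−M1)/(6·3)=-127/142, b=Δ1−h1·(2M1+M2)/6=-264/71
seg 2: a=4, c=M2/2=-222/71, d=(M3−M2)/(6·2)=37/71, b=Δ2−h2·(2M2+M3)/6=237/142
t_q=5 → seg 2, τ=1; S=4+237/142·τ+-222/71·τ²+37/71·τ³=435/142

  seg 0: a=2 b=-1227/142 c=0 d=233/142
  seg 1: a=-5 b=-264/71 c=699/142 d=-127/142
  seg 2: a=4 b=237/142 c=-222/71 d=37/71
S(5) = 435/142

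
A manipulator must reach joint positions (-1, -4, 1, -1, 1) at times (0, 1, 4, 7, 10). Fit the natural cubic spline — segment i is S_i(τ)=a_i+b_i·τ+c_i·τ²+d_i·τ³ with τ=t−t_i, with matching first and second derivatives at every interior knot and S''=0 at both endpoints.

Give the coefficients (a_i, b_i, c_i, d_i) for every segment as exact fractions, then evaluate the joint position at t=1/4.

Δ: Δ0=-3, Δ1=5/3, Δ2=-2/3, Δ3=2/3
row 1: diag=8, rhs=28; c'=3/8, d'=7/2
row 2: denom=12−3·3/8=87/8; d'=(-14−3·7/2)/(87/8)=-196/87
row 3: denom=12−3·8/29=324/29; d'=(8−3·-196/87)/(324/29)=107/81
back: M3=107/81
back: M2=-196/87−8/29·107/81=-212/81
back: M1=7/2−3/8·-212/81=121/27
M: M0=0, M1=121/27, M2=-212/81, M3=107/81, M4=0
seg 0: a=-1, c=M0/2=0, d=(M1−M0)/(6·1)=121/162, b=Δ0−h0·(2M0+M1)/6=-607/162
seg 1: a=-4, c=M1/2=121/54, d=(M2−M1)/(6·3)=-575/1458, b=Δ1−h1·(2M1+M2)/6=-122/81
seg 2: a=1, c=M2/2=-106/81, d=(M3−M2)/(6·3)=319/1458, b=Δ2−h2·(2M2+M3)/6=209/162
seg 3: a=-1, c=M3/2=107/162, d=(M4−M3)/(6·3)=-107/1458, b=Δ3−h3·(2M3+M4)/6=-53/81
t_q=1/4 → seg 0, τ=1/4; S=-1+-607/162·τ+0·τ²+121/162·τ³=-6653/3456

  seg 0: a=-1 b=-607/162 c=0 d=121/162
  seg 1: a=-4 b=-122/81 c=121/54 d=-575/1458
  seg 2: a=1 b=209/162 c=-106/81 d=319/1458
  seg 3: a=-1 b=-53/81 c=107/162 d=-107/1458
S(1/4) = -6653/3456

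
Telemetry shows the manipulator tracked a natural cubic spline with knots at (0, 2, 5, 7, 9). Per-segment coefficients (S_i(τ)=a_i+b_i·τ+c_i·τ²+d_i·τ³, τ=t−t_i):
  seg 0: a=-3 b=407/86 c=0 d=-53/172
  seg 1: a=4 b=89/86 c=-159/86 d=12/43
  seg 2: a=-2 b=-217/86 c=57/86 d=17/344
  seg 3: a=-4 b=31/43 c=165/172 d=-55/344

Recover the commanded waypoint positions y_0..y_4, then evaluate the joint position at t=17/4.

y_0=-3 y_1=4 y_2=-2 y_3=-4 y_4=0
S(17/4) = 203/1376

y_0 = S_0(0) = a_0 = -3
y_1 = S_1(0) = a_1 = 4
y_2 = S_2(0) = a_2 = -2
y_3 = S_3(0) = a_3 = -4
y_4 = S_3(2) = 0
t_q=17/4 is in segment 1 (τ=9/4); S_1(τ)=203/1376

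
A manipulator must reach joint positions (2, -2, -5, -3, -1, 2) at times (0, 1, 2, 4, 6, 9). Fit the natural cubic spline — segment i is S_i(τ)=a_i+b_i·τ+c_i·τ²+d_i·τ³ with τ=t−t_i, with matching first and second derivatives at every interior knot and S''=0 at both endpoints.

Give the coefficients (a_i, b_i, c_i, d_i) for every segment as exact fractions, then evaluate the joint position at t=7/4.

Δ: Δ0=-4, Δ1=-3, Δ2=1, Δ3=1, Δ4=1
row 1: diag=4, rhs=6; c'=1/4, d'=3/2
row 2: denom=6−1·1/4=23/4; d'=(24−1·3/2)/(23/4)=90/23
row 3: denom=8−2·8/23=168/23; d'=(0−2·90/23)/(168/23)=-15/14
row 4: denom=10−2·23/84=397/42; d'=(0−2·-15/14)/(397/42)=90/397
back: M4=90/397
back: M3=-15/14−23/84·90/397=-450/397
back: M2=90/23−8/23·-450/397=1710/397
back: M1=3/2−1/4·1710/397=168/397
M: M0=0, M1=168/397, M2=1710/397, M3=-450/397, M4=90/397, M5=0
seg 0: a=2, c=M0/2=0, d=(M1−M0)/(6·1)=28/397, b=Δ0−h0·(2M0+M1)/6=-1616/397
seg 1: a=-2, c=M1/2=84/397, d=(M2−M1)/(6·1)=257/397, b=Δ1−h1·(2M1+M2)/6=-1532/397
seg 2: a=-5, c=M2/2=855/397, d=(M3−M2)/(6·2)=-180/397, b=Δ2−h2·(2M2+M3)/6=-593/397
seg 3: a=-3, c=M3/2=-225/397, d=(M4−M3)/(6·2)=45/397, b=Δ3−h3·(2M3+M4)/6=667/397
seg 4: a=-1, c=M4/2=45/397, d=(M5−M4)/(6·3)=-5/397, b=Δ4−h4·(2M4+M5)/6=307/397
t_q=7/4 → seg 1, τ=3/4; S=-2+-1532/397·τ+84/397·τ²+257/397·τ³=-114389/25408

  seg 0: a=2 b=-1616/397 c=0 d=28/397
  seg 1: a=-2 b=-1532/397 c=84/397 d=257/397
  seg 2: a=-5 b=-593/397 c=855/397 d=-180/397
  seg 3: a=-3 b=667/397 c=-225/397 d=45/397
  seg 4: a=-1 b=307/397 c=45/397 d=-5/397
S(7/4) = -114389/25408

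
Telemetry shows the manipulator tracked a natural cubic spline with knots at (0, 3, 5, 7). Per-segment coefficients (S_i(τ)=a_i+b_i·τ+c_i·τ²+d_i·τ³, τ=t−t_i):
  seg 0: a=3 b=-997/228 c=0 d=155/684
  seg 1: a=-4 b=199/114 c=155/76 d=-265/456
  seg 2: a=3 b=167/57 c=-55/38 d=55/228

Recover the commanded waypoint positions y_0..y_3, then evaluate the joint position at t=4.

y_0 = S_0(0) = a_0 = 3
y_1 = S_1(0) = a_1 = -4
y_2 = S_2(0) = a_2 = 3
y_3 = S_2(2) = 5
t_q=4 is in segment 1 (τ=1); S_1(τ)=-121/152

y_0=3 y_1=-4 y_2=3 y_3=5
S(4) = -121/152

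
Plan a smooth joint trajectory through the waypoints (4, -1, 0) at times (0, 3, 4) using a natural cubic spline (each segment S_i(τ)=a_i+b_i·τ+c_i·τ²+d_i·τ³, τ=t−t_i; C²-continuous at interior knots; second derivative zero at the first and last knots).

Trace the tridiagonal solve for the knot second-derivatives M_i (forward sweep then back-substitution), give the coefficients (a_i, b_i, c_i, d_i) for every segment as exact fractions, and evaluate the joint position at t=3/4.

  seg 0: a=4 b=-8/3 c=0 d=1/9
  seg 1: a=-1 b=1/3 c=1 d=-1/3
S(3/4) = 131/64

Δ: Δ0=-5/3, Δ1=1
row 1: diag=8, rhs=16; c'=1/8, d'=2
back: M1=2
M: M0=0, M1=2, M2=0
seg 0: a=4, c=M0/2=0, d=(M1−M0)/(6·3)=1/9, b=Δ0−h0·(2M0+M1)/6=-8/3
seg 1: a=-1, c=M1/2=1, d=(M2−M1)/(6·1)=-1/3, b=Δ1−h1·(2M1+M2)/6=1/3
t_q=3/4 → seg 0, τ=3/4; S=4+-8/3·τ+0·τ²+1/9·τ³=131/64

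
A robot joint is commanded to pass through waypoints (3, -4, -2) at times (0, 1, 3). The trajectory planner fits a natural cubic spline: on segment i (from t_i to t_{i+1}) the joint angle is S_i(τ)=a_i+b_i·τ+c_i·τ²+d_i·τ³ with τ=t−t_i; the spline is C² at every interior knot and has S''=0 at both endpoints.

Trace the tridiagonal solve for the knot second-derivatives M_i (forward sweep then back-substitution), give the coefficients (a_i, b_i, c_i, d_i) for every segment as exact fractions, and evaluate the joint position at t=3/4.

Δ: Δ0=-7, Δ1=1
row 1: diag=6, rhs=48; c'=1/3, d'=8
back: M1=8
M: M0=0, M1=8, M2=0
seg 0: a=3, c=M0/2=0, d=(M1−M0)/(6·1)=4/3, b=Δ0−h0·(2M0+M1)/6=-25/3
seg 1: a=-4, c=M1/2=4, d=(M2−M1)/(6·2)=-2/3, b=Δ1−h1·(2M1+M2)/6=-13/3
t_q=3/4 → seg 0, τ=3/4; S=3+-25/3·τ+0·τ²+4/3·τ³=-43/16

  seg 0: a=3 b=-25/3 c=0 d=4/3
  seg 1: a=-4 b=-13/3 c=4 d=-2/3
S(3/4) = -43/16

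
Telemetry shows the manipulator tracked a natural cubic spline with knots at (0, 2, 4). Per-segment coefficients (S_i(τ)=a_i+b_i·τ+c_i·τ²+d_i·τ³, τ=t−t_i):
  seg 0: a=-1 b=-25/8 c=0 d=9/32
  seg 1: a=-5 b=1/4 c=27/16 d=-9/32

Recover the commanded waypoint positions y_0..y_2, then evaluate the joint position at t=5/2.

y_0=-1 y_1=-5 y_2=0
S(5/2) = -1149/256

y_0 = S_0(0) = a_0 = -1
y_1 = S_1(0) = a_1 = -5
y_2 = S_1(2) = 0
t_q=5/2 is in segment 1 (τ=1/2); S_1(τ)=-1149/256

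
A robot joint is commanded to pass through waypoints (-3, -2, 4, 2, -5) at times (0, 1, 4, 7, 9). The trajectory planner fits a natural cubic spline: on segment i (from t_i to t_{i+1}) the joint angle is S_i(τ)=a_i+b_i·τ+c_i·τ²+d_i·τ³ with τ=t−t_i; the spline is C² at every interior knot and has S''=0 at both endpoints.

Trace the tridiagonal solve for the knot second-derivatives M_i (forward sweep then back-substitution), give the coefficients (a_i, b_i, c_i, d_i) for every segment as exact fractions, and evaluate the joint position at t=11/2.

  seg 0: a=-3 b=1265/1596 c=0 d=331/1596
  seg 1: a=-2 b=1129/798 c=331/532 d=-2045/14364
  seg 2: a=4 b=2081/1596 c=-263/399 d=11/14364
  seg 3: a=2 b=-2099/798 c=-347/532 d=347/3192
S(11/2) = 2721/608

Δ: Δ0=1, Δ1=2, Δ2=-2/3, Δ3=-7/2
row 1: diag=8, rhs=6; c'=3/8, d'=3/4
row 2: denom=12−3·3/8=87/8; d'=(-16−3·3/4)/(87/8)=-146/87
row 3: denom=10−3·8/29=266/29; d'=(-17−3·-146/87)/(266/29)=-347/266
back: M3=-347/266
back: M2=-146/87−8/29·-347/266=-526/399
back: M1=3/4−3/8·-526/399=331/266
M: M0=0, M1=331/266, M2=-526/399, M3=-347/266, M4=0
seg 0: a=-3, c=M0/2=0, d=(M1−M0)/(6·1)=331/1596, b=Δ0−h0·(2M0+M1)/6=1265/1596
seg 1: a=-2, c=M1/2=331/532, d=(M2−M1)/(6·3)=-2045/14364, b=Δ1−h1·(2M1+M2)/6=1129/798
seg 2: a=4, c=M2/2=-263/399, d=(M3−M2)/(6·3)=11/14364, b=Δ2−h2·(2M2+M3)/6=2081/1596
seg 3: a=2, c=M3/2=-347/532, d=(M4−M3)/(6·2)=347/3192, b=Δ3−h3·(2M3+M4)/6=-2099/798
t_q=11/2 → seg 2, τ=3/2; S=4+2081/1596·τ+-263/399·τ²+11/14364·τ³=2721/608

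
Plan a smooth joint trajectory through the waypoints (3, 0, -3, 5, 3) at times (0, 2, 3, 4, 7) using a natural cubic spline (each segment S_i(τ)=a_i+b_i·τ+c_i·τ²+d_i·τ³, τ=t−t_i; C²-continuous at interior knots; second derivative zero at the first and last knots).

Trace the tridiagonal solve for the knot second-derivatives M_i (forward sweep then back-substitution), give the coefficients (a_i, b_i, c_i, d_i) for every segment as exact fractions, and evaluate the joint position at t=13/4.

  seg 0: a=3 b=29/267 c=0 d=-859/2136
  seg 1: a=0 b=-2519/534 c=-859/356 d=4411/1068
  seg 2: a=-3 b=3041/1068 c=888/89 d=-5153/1068
  seg 3: a=5 b=4447/534 c=-1601/356 d=1601/3204
S(13/4) = -39643/22784

Δ: Δ0=-3/2, Δ1=-3, Δ2=8, Δ3=-2/3
row 1: diag=6, rhs=-9; c'=1/6, d'=-3/2
row 2: denom=4−1·1/6=23/6; d'=(66−1·-3/2)/(23/6)=405/23
row 3: denom=8−1·6/23=178/23; d'=(-52−1·405/23)/(178/23)=-1601/178
back: M3=-1601/178
back: M2=405/23−6/23·-1601/178=1776/89
back: M1=-3/2−1/6·1776/89=-859/178
M: M0=0, M1=-859/178, M2=1776/89, M3=-1601/178, M4=0
seg 0: a=3, c=M0/2=0, d=(M1−M0)/(6·2)=-859/2136, b=Δ0−h0·(2M0+M1)/6=29/267
seg 1: a=0, c=M1/2=-859/356, d=(M2−M1)/(6·1)=4411/1068, b=Δ1−h1·(2M1+M2)/6=-2519/534
seg 2: a=-3, c=M2/2=888/89, d=(M3−M2)/(6·1)=-5153/1068, b=Δ2−h2·(2M2+M3)/6=3041/1068
seg 3: a=5, c=M3/2=-1601/356, d=(M4−M3)/(6·3)=1601/3204, b=Δ3−h3·(2M3+M4)/6=4447/534
t_q=13/4 → seg 2, τ=1/4; S=-3+3041/1068·τ+888/89·τ²+-5153/1068·τ³=-39643/22784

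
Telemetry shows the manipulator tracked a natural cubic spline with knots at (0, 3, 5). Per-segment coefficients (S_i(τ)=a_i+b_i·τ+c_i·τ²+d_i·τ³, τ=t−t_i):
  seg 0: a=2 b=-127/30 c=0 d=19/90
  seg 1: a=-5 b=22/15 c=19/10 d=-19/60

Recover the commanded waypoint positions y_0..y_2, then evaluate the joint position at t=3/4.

y_0 = S_0(0) = a_0 = 2
y_1 = S_1(0) = a_1 = -5
y_2 = S_1(2) = 3
t_q=3/4 is in segment 0 (τ=3/4); S_0(τ)=-139/128

y_0=2 y_1=-5 y_2=3
S(3/4) = -139/128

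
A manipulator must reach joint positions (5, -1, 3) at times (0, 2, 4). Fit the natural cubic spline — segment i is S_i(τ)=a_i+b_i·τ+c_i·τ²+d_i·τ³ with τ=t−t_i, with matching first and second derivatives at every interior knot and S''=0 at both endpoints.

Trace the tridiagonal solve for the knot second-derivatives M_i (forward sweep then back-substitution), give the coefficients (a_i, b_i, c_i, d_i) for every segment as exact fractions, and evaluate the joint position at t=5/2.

  seg 0: a=5 b=-17/4 c=0 d=5/16
  seg 1: a=-1 b=-1/2 c=15/8 d=-5/16
S(5/2) = -105/128

Δ: Δ0=-3, Δ1=2
row 1: diag=8, rhs=30; c'=1/4, d'=15/4
back: M1=15/4
M: M0=0, M1=15/4, M2=0
seg 0: a=5, c=M0/2=0, d=(M1−M0)/(6·2)=5/16, b=Δ0−h0·(2M0+M1)/6=-17/4
seg 1: a=-1, c=M1/2=15/8, d=(M2−M1)/(6·2)=-5/16, b=Δ1−h1·(2M1+M2)/6=-1/2
t_q=5/2 → seg 1, τ=1/2; S=-1+-1/2·τ+15/8·τ²+-5/16·τ³=-105/128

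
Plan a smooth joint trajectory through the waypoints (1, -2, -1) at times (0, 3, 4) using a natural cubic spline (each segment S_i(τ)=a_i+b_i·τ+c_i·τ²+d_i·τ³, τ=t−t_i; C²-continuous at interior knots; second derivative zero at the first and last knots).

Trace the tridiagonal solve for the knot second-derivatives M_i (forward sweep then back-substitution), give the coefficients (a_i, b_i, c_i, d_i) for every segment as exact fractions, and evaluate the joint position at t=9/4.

  seg 0: a=1 b=-7/4 c=0 d=1/12
  seg 1: a=-2 b=1/2 c=3/4 d=-1/4
S(9/4) = -509/256

Δ: Δ0=-1, Δ1=1
row 1: diag=8, rhs=12; c'=1/8, d'=3/2
back: M1=3/2
M: M0=0, M1=3/2, M2=0
seg 0: a=1, c=M0/2=0, d=(M1−M0)/(6·3)=1/12, b=Δ0−h0·(2M0+M1)/6=-7/4
seg 1: a=-2, c=M1/2=3/4, d=(M2−M1)/(6·1)=-1/4, b=Δ1−h1·(2M1+M2)/6=1/2
t_q=9/4 → seg 0, τ=9/4; S=1+-7/4·τ+0·τ²+1/12·τ³=-509/256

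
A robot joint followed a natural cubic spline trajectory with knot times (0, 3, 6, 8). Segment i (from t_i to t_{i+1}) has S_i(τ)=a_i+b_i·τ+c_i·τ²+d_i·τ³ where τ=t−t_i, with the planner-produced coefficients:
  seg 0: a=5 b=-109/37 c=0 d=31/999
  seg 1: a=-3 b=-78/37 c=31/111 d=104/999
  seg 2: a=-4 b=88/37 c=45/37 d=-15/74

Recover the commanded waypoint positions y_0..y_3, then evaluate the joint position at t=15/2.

y_0=5 y_1=-3 y_2=-4 y_3=4
S(15/2) = 959/592

y_0 = S_0(0) = a_0 = 5
y_1 = S_1(0) = a_1 = -3
y_2 = S_2(0) = a_2 = -4
y_3 = S_2(2) = 4
t_q=15/2 is in segment 2 (τ=3/2); S_2(τ)=959/592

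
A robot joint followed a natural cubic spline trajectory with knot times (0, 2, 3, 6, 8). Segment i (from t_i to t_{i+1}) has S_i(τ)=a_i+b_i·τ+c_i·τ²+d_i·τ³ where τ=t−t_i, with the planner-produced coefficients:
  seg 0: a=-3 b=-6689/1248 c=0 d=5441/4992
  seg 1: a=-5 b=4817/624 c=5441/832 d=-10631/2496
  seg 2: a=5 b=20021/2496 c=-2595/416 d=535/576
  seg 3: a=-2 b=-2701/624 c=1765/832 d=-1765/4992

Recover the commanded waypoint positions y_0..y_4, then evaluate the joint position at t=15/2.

y_0 = S_0(0) = a_0 = -3
y_1 = S_1(0) = a_1 = -5
y_2 = S_2(0) = a_2 = 5
y_3 = S_3(0) = a_3 = -2
y_4 = S_3(2) = -5
t_q=15/2 is in segment 3 (τ=3/2); S_3(τ)=-65401/13312

y_0=-3 y_1=-5 y_2=5 y_3=-2 y_4=-5
S(15/2) = -65401/13312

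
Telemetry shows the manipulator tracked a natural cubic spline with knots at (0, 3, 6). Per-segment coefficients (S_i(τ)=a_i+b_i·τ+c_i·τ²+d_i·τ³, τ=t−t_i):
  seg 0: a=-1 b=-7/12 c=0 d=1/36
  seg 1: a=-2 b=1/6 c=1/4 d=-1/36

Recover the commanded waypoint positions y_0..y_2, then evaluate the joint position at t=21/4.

y_0=-1 y_1=-2 y_2=0
S(21/4) = -173/256

y_0 = S_0(0) = a_0 = -1
y_1 = S_1(0) = a_1 = -2
y_2 = S_1(3) = 0
t_q=21/4 is in segment 1 (τ=9/4); S_1(τ)=-173/256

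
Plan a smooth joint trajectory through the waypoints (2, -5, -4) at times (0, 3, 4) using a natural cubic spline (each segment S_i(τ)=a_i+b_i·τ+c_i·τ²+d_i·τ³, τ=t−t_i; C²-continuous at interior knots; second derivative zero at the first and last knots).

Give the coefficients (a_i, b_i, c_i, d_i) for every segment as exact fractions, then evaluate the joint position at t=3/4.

  seg 0: a=2 b=-43/12 c=0 d=5/36
  seg 1: a=-5 b=1/6 c=5/4 d=-5/12
S(3/4) = -161/256

Δ: Δ0=-7/3, Δ1=1
row 1: diag=8, rhs=20; c'=1/8, d'=5/2
back: M1=5/2
M: M0=0, M1=5/2, M2=0
seg 0: a=2, c=M0/2=0, d=(M1−M0)/(6·3)=5/36, b=Δ0−h0·(2M0+M1)/6=-43/12
seg 1: a=-5, c=M1/2=5/4, d=(M2−M1)/(6·1)=-5/12, b=Δ1−h1·(2M1+M2)/6=1/6
t_q=3/4 → seg 0, τ=3/4; S=2+-43/12·τ+0·τ²+5/36·τ³=-161/256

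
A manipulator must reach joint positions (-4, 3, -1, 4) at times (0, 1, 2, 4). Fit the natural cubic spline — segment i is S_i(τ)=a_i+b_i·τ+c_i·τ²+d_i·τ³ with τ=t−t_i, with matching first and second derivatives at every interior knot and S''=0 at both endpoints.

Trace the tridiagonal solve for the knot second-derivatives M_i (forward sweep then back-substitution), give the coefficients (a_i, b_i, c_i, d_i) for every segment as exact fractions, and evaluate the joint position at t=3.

  seg 0: a=-4 b=467/46 c=0 d=-145/46
  seg 1: a=3 b=16/23 c=-435/46 d=219/46
  seg 2: a=-1 b=-181/46 c=111/23 d=-37/46
S(3) = -21/23

Δ: Δ0=7, Δ1=-4, Δ2=5/2
row 1: diag=4, rhs=-66; c'=1/4, d'=-33/2
row 2: denom=6−1·1/4=23/4; d'=(39−1·-33/2)/(23/4)=222/23
back: M2=222/23
back: M1=-33/2−1/4·222/23=-435/23
M: M0=0, M1=-435/23, M2=222/23, M3=0
seg 0: a=-4, c=M0/2=0, d=(M1−M0)/(6·1)=-145/46, b=Δ0−h0·(2M0+M1)/6=467/46
seg 1: a=3, c=M1/2=-435/46, d=(M2−M1)/(6·1)=219/46, b=Δ1−h1·(2M1+M2)/6=16/23
seg 2: a=-1, c=M2/2=111/23, d=(M3−M2)/(6·2)=-37/46, b=Δ2−h2·(2M2+M3)/6=-181/46
t_q=3 → seg 2, τ=1; S=-1+-181/46·τ+111/23·τ²+-37/46·τ³=-21/23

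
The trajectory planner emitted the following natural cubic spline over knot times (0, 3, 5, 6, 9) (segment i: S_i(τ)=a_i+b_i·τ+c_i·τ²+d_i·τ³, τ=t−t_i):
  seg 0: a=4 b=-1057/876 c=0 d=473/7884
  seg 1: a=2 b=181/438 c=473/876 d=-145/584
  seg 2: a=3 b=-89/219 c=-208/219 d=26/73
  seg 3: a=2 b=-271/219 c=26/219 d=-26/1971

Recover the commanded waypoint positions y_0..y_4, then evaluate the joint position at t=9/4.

y_0=4 y_1=2 y_2=3 y_3=2 y_4=-1
S(9/4) = 36787/18688

y_0 = S_0(0) = a_0 = 4
y_1 = S_1(0) = a_1 = 2
y_2 = S_2(0) = a_2 = 3
y_3 = S_3(0) = a_3 = 2
y_4 = S_3(3) = -1
t_q=9/4 is in segment 0 (τ=9/4); S_0(τ)=36787/18688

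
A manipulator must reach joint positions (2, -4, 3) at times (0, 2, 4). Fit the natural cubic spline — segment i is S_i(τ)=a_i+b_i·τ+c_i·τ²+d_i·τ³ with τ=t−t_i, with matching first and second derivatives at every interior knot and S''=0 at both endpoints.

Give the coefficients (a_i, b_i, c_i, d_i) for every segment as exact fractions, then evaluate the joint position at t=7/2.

  seg 0: a=2 b=-37/8 c=0 d=13/32
  seg 1: a=-4 b=1/4 c=39/16 d=-13/32
S(7/2) = 125/256

Δ: Δ0=-3, Δ1=7/2
row 1: diag=8, rhs=39; c'=1/4, d'=39/8
back: M1=39/8
M: M0=0, M1=39/8, M2=0
seg 0: a=2, c=M0/2=0, d=(M1−M0)/(6·2)=13/32, b=Δ0−h0·(2M0+M1)/6=-37/8
seg 1: a=-4, c=M1/2=39/16, d=(M2−M1)/(6·2)=-13/32, b=Δ1−h1·(2M1+M2)/6=1/4
t_q=7/2 → seg 1, τ=3/2; S=-4+1/4·τ+39/16·τ²+-13/32·τ³=125/256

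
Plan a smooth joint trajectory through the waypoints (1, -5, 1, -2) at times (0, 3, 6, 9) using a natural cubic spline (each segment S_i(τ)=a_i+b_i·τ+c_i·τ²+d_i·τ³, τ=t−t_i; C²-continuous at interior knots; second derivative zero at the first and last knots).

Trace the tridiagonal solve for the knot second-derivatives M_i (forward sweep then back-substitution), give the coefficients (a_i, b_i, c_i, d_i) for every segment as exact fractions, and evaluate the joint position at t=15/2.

Δ: Δ0=-2, Δ1=2, Δ2=-1
row 1: diag=12, rhs=24; c'=1/4, d'=2
row 2: denom=12−3·1/4=45/4; d'=(-18−3·2)/(45/4)=-32/15
back: M2=-32/15
back: M1=2−1/4·-32/15=38/15
M: M0=0, M1=38/15, M2=-32/15, M3=0
seg 0: a=1, c=M0/2=0, d=(M1−M0)/(6·3)=19/135, b=Δ0−h0·(2M0+M1)/6=-49/15
seg 1: a=-5, c=M1/2=19/15, d=(M2−M1)/(6·3)=-7/27, b=Δ1−h1·(2M1+M2)/6=8/15
seg 2: a=1, c=M2/2=-16/15, d=(M3−M2)/(6·3)=16/135, b=Δ2−h2·(2M2+M3)/6=17/15
t_q=15/2 → seg 2, τ=3/2; S=1+17/15·τ+-16/15·τ²+16/135·τ³=7/10

  seg 0: a=1 b=-49/15 c=0 d=19/135
  seg 1: a=-5 b=8/15 c=19/15 d=-7/27
  seg 2: a=1 b=17/15 c=-16/15 d=16/135
S(15/2) = 7/10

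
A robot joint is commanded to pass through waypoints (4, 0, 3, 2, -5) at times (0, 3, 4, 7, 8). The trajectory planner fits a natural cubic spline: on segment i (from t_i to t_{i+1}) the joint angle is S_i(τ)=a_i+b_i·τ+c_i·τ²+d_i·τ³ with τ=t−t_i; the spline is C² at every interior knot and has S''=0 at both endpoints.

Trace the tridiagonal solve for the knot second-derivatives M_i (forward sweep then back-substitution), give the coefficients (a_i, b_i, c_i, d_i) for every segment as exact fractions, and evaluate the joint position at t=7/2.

  seg 0: a=4 b=-437/144 c=0 d=245/1296
  seg 1: a=0 b=149/72 c=245/144 d=-37/48
  seg 2: a=3 b=455/144 c=-11/18 d=-239/1296
  seg 3: a=2 b=-395/72 c=-109/48 d=109/144
S(7/2) = 1571/1152

Δ: Δ0=-4/3, Δ1=3, Δ2=-1/3, Δ3=-7
row 1: diag=8, rhs=26; c'=1/8, d'=13/4
row 2: denom=8−1·1/8=63/8; d'=(-20−1·13/4)/(63/8)=-62/21
row 3: denom=8−3·8/21=48/7; d'=(-40−3·-62/21)/(48/7)=-109/24
back: M3=-109/24
back: M2=-62/21−8/21·-109/24=-11/9
back: M1=13/4−1/8·-11/9=245/72
M: M0=0, M1=245/72, M2=-11/9, M3=-109/24, M4=0
seg 0: a=4, c=M0/2=0, d=(M1−M0)/(6·3)=245/1296, b=Δ0−h0·(2M0+M1)/6=-437/144
seg 1: a=0, c=M1/2=245/144, d=(M2−M1)/(6·1)=-37/48, b=Δ1−h1·(2M1+M2)/6=149/72
seg 2: a=3, c=M2/2=-11/18, d=(M3−M2)/(6·3)=-239/1296, b=Δ2−h2·(2M2+M3)/6=455/144
seg 3: a=2, c=M3/2=-109/48, d=(M4−M3)/(6·1)=109/144, b=Δ3−h3·(2M3+M4)/6=-395/72
t_q=7/2 → seg 1, τ=1/2; S=0+149/72·τ+245/144·τ²+-37/48·τ³=1571/1152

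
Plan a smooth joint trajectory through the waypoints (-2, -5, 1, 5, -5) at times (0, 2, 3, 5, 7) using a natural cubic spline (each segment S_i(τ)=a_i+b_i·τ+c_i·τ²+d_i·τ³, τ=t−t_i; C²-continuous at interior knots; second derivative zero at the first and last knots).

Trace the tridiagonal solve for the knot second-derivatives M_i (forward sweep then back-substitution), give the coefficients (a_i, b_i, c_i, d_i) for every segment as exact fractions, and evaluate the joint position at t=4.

Δ: Δ0=-3/2, Δ1=6, Δ2=2, Δ3=-5
row 1: diag=6, rhs=45; c'=1/6, d'=15/2
row 2: denom=6−1·1/6=35/6; d'=(-24−1·15/2)/(35/6)=-27/5
row 3: denom=8−2·12/35=256/35; d'=(-42−2·-27/5)/(256/35)=-273/64
back: M3=-273/64
back: M2=-27/5−12/35·-273/64=-63/16
back: M1=15/2−1/6·-63/16=261/32
M: M0=0, M1=261/32, M2=-63/16, M3=-273/64, M4=0
seg 0: a=-2, c=M0/2=0, d=(M1−M0)/(6·2)=87/128, b=Δ0−h0·(2M0+M1)/6=-135/32
seg 1: a=-5, c=M1/2=261/64, d=(M2−M1)/(6·1)=-129/64, b=Δ1−h1·(2M1+M2)/6=63/16
seg 2: a=1, c=M2/2=-63/32, d=(M3−M2)/(6·2)=-7/256, b=Δ2−h2·(2M2+M3)/6=387/64
seg 3: a=5, c=M3/2=-273/128, d=(M4−M3)/(6·2)=91/256, b=Δ3−h3·(2M3+M4)/6=-69/32
t_q=4 → seg 2, τ=1; S=1+387/64·τ+-63/32·τ²+-7/256·τ³=1293/256

  seg 0: a=-2 b=-135/32 c=0 d=87/128
  seg 1: a=-5 b=63/16 c=261/64 d=-129/64
  seg 2: a=1 b=387/64 c=-63/32 d=-7/256
  seg 3: a=5 b=-69/32 c=-273/128 d=91/256
S(4) = 1293/256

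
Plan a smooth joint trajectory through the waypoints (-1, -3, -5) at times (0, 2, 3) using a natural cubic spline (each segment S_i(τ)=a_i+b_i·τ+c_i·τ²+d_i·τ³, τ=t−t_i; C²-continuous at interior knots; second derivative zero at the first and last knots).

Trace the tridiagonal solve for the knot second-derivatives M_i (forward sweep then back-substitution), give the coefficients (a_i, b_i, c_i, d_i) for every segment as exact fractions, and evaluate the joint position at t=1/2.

  seg 0: a=-1 b=-2/3 c=0 d=-1/12
  seg 1: a=-3 b=-5/3 c=-1/2 d=1/6
S(1/2) = -43/32

Δ: Δ0=-1, Δ1=-2
row 1: diag=6, rhs=-6; c'=1/6, d'=-1
back: M1=-1
M: M0=0, M1=-1, M2=0
seg 0: a=-1, c=M0/2=0, d=(M1−M0)/(6·2)=-1/12, b=Δ0−h0·(2M0+M1)/6=-2/3
seg 1: a=-3, c=M1/2=-1/2, d=(M2−M1)/(6·1)=1/6, b=Δ1−h1·(2M1+M2)/6=-5/3
t_q=1/2 → seg 0, τ=1/2; S=-1+-2/3·τ+0·τ²+-1/12·τ³=-43/32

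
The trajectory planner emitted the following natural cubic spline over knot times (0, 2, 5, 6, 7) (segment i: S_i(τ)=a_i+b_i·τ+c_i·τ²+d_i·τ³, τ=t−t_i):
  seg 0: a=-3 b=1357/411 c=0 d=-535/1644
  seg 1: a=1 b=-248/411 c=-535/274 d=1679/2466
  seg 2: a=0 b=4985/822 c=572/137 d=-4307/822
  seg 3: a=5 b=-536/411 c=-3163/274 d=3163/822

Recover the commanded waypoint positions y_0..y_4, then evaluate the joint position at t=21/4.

y_0 = S_0(0) = a_0 = -3
y_1 = S_1(0) = a_1 = 1
y_2 = S_2(0) = a_2 = 0
y_3 = S_3(0) = a_3 = 5
y_4 = S_3(1) = -4
t_q=21/4 is in segment 2 (τ=1/4); S_2(τ)=29727/17536

y_0=-3 y_1=1 y_2=0 y_3=5 y_4=-4
S(21/4) = 29727/17536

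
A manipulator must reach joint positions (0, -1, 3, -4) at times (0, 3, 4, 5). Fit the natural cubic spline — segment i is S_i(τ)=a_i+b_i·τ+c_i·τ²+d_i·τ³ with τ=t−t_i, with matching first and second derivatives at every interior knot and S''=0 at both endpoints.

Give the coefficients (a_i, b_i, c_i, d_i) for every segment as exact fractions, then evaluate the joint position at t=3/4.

Δ: Δ0=-1/3, Δ1=4, Δ2=-7
row 1: diag=8, rhs=26; c'=1/8, d'=13/4
row 2: denom=4−1·1/8=31/8; d'=(-66−1·13/4)/(31/8)=-554/31
back: M2=-554/31
back: M1=13/4−1/8·-554/31=170/31
M: M0=0, M1=170/31, M2=-554/31, M3=0
seg 0: a=0, c=M0/2=0, d=(M1−M0)/(6·3)=85/279, b=Δ0−h0·(2M0+M1)/6=-286/93
seg 1: a=-1, c=M1/2=85/31, d=(M2−M1)/(6·1)=-362/93, b=Δ1−h1·(2M1+M2)/6=479/93
seg 2: a=3, c=M2/2=-277/31, d=(M3−M2)/(6·1)=277/93, b=Δ2−h2·(2M2+M3)/6=-97/93
t_q=3/4 → seg 0, τ=3/4; S=0+-286/93·τ+0·τ²+85/279·τ³=-4321/1984

  seg 0: a=0 b=-286/93 c=0 d=85/279
  seg 1: a=-1 b=479/93 c=85/31 d=-362/93
  seg 2: a=3 b=-97/93 c=-277/31 d=277/93
S(3/4) = -4321/1984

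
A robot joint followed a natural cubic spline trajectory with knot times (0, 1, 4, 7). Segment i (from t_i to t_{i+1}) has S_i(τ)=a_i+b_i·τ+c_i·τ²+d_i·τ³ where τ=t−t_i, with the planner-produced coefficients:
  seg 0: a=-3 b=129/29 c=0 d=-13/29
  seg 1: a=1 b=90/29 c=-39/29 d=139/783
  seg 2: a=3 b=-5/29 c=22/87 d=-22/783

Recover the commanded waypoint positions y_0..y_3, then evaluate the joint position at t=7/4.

y_0 = S_0(0) = a_0 = -3
y_1 = S_1(0) = a_1 = 1
y_2 = S_2(0) = a_2 = 3
y_3 = S_2(3) = 4
t_q=7/4 is in segment 1 (τ=3/4); S_1(τ)=4911/1856

y_0=-3 y_1=1 y_2=3 y_3=4
S(7/4) = 4911/1856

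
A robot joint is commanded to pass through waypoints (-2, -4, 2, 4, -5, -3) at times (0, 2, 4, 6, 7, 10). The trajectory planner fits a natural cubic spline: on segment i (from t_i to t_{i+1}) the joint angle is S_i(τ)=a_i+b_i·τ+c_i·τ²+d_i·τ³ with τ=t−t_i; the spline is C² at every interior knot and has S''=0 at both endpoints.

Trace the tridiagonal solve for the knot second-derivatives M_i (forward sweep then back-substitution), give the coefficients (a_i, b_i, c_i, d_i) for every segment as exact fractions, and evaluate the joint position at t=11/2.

  seg 0: a=-2 b=-3731/1923 c=0 d=452/1923
  seg 1: a=-4 b=1693/1923 c=904/641 d=-337/1923
  seg 2: a=2 b=8497/1923 c=230/641 d=-3977/3846
  seg 3: a=4 b=-12605/1923 c=-3747/641 d=6539/1923
  seg 4: a=-5 b=-15470/1923 c=2792/641 d=-2792/5769
S(11/2) = 60975/10256

Δ: Δ0=-1, Δ1=3, Δ2=1, Δ3=-9, Δ4=2/3
row 1: diag=8, rhs=24; c'=1/4, d'=3
row 2: denom=8−2·1/4=15/2; d'=(-12−2·3)/(15/2)=-12/5
row 3: denom=6−2·4/15=82/15; d'=(-60−2·-12/5)/(82/15)=-414/41
row 4: denom=8−1·15/82=641/82; d'=(58−1·-414/41)/(641/82)=5584/641
back: M4=5584/641
back: M3=-414/41−15/82·5584/641=-7494/641
back: M2=-12/5−4/15·-7494/641=460/641
back: M1=3−1/4·460/641=1808/641
M: M0=0, M1=1808/641, M2=460/641, M3=-7494/641, M4=5584/641, M5=0
seg 0: a=-2, c=M0/2=0, d=(M1−M0)/(6·2)=452/1923, b=Δ0−h0·(2M0+M1)/6=-3731/1923
seg 1: a=-4, c=M1/2=904/641, d=(M2−M1)/(6·2)=-337/1923, b=Δ1−h1·(2M1+M2)/6=1693/1923
seg 2: a=2, c=M2/2=230/641, d=(M3−M2)/(6·2)=-3977/3846, b=Δ2−h2·(2M2+M3)/6=8497/1923
seg 3: a=4, c=M3/2=-3747/641, d=(M4−M3)/(6·1)=6539/1923, b=Δ3−h3·(2M3+M4)/6=-12605/1923
seg 4: a=-5, c=M4/2=2792/641, d=(M5−M4)/(6·3)=-2792/5769, b=Δ4−h4·(2M4+M5)/6=-15470/1923
t_q=11/2 → seg 2, τ=3/2; S=2+8497/1923·τ+230/641·τ²+-3977/3846·τ³=60975/10256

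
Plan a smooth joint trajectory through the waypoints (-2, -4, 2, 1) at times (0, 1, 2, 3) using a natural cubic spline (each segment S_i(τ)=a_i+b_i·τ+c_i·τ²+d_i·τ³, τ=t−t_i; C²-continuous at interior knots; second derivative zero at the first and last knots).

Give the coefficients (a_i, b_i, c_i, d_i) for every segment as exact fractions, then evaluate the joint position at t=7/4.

Δ: Δ0=-2, Δ1=6, Δ2=-1
row 1: diag=4, rhs=48; c'=1/4, d'=12
row 2: denom=4−1·1/4=15/4; d'=(-42−1·12)/(15/4)=-72/5
back: M2=-72/5
back: M1=12−1/4·-72/5=78/5
M: M0=0, M1=78/5, M2=-72/5, M3=0
seg 0: a=-2, c=M0/2=0, d=(M1−M0)/(6·1)=13/5, b=Δ0−h0·(2M0+M1)/6=-23/5
seg 1: a=-4, c=M1/2=39/5, d=(M2−M1)/(6·1)=-5, b=Δ1−h1·(2M1+M2)/6=16/5
seg 2: a=2, c=M2/2=-36/5, d=(M3−M2)/(6·1)=12/5, b=Δ2−h2·(2M2+M3)/6=19/5
t_q=7/4 → seg 1, τ=3/4; S=-4+16/5·τ+39/5·τ²+-5·τ³=217/320

  seg 0: a=-2 b=-23/5 c=0 d=13/5
  seg 1: a=-4 b=16/5 c=39/5 d=-5
  seg 2: a=2 b=19/5 c=-36/5 d=12/5
S(7/4) = 217/320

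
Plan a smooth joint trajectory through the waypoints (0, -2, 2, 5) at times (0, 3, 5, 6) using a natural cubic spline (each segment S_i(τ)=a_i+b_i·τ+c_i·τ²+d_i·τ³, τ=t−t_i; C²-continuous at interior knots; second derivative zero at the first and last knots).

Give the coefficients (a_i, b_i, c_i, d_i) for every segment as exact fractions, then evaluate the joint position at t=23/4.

  seg 0: a=0 b=-17/12 c=0 d=1/12
  seg 1: a=-2 b=5/6 c=3/4 d=-1/12
  seg 2: a=2 b=17/6 c=1/4 d=-1/12
S(23/4) = 1083/256

Δ: Δ0=-2/3, Δ1=2, Δ2=3
row 1: diag=10, rhs=16; c'=1/5, d'=8/5
row 2: denom=6−2·1/5=28/5; d'=(6−2·8/5)/(28/5)=1/2
back: M2=1/2
back: M1=8/5−1/5·1/2=3/2
M: M0=0, M1=3/2, M2=1/2, M3=0
seg 0: a=0, c=M0/2=0, d=(M1−M0)/(6·3)=1/12, b=Δ0−h0·(2M0+M1)/6=-17/12
seg 1: a=-2, c=M1/2=3/4, d=(M2−M1)/(6·2)=-1/12, b=Δ1−h1·(2M1+M2)/6=5/6
seg 2: a=2, c=M2/2=1/4, d=(M3−M2)/(6·1)=-1/12, b=Δ2−h2·(2M2+M3)/6=17/6
t_q=23/4 → seg 2, τ=3/4; S=2+17/6·τ+1/4·τ²+-1/12·τ³=1083/256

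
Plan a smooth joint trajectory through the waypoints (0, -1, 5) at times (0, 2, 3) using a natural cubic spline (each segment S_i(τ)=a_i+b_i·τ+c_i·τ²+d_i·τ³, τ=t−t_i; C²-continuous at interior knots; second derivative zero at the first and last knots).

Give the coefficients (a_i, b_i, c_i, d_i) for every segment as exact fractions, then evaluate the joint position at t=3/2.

  seg 0: a=0 b=-8/3 c=0 d=13/24
  seg 1: a=-1 b=23/6 c=13/4 d=-13/12
S(3/2) = -139/64

Δ: Δ0=-1/2, Δ1=6
row 1: diag=6, rhs=39; c'=1/6, d'=13/2
back: M1=13/2
M: M0=0, M1=13/2, M2=0
seg 0: a=0, c=M0/2=0, d=(M1−M0)/(6·2)=13/24, b=Δ0−h0·(2M0+M1)/6=-8/3
seg 1: a=-1, c=M1/2=13/4, d=(M2−M1)/(6·1)=-13/12, b=Δ1−h1·(2M1+M2)/6=23/6
t_q=3/2 → seg 0, τ=3/2; S=0+-8/3·τ+0·τ²+13/24·τ³=-139/64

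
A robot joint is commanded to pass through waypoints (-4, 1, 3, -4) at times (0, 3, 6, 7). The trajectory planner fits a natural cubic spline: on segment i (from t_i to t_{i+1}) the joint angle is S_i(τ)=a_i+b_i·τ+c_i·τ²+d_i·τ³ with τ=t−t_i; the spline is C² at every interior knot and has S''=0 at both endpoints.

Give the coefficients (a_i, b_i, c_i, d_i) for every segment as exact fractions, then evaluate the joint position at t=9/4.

  seg 0: a=-4 b=100/87 c=0 d=5/87
  seg 1: a=1 b=235/87 c=15/29 d=-104/261
  seg 2: a=3 b=-431/87 c=-89/29 d=89/87
S(9/4) = -1409/1856

Δ: Δ0=5/3, Δ1=2/3, Δ2=-7
row 1: diag=12, rhs=-6; c'=1/4, d'=-1/2
row 2: denom=8−3·1/4=29/4; d'=(-46−3·-1/2)/(29/4)=-178/29
back: M2=-178/29
back: M1=-1/2−1/4·-178/29=30/29
M: M0=0, M1=30/29, M2=-178/29, M3=0
seg 0: a=-4, c=M0/2=0, d=(M1−M0)/(6·3)=5/87, b=Δ0−h0·(2M0+M1)/6=100/87
seg 1: a=1, c=M1/2=15/29, d=(M2−M1)/(6·3)=-104/261, b=Δ1−h1·(2M1+M2)/6=235/87
seg 2: a=3, c=M2/2=-89/29, d=(M3−M2)/(6·1)=89/87, b=Δ2−h2·(2M2+M3)/6=-431/87
t_q=9/4 → seg 0, τ=9/4; S=-4+100/87·τ+0·τ²+5/87·τ³=-1409/1856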